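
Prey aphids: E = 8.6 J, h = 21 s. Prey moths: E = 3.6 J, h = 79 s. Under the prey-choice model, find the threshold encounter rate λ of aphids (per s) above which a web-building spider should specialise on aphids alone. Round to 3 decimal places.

0.006 per s

At the threshold, the rate on aphids alone equals the profitability of moths: λ·8.6/(1 + λ·21) = 3.6/79 = 0.04557.
Rearranging, λ(8.6 − 0.04557×21) = 0.04557, so λ = 0.04557/7.643 = 0.005962 per s.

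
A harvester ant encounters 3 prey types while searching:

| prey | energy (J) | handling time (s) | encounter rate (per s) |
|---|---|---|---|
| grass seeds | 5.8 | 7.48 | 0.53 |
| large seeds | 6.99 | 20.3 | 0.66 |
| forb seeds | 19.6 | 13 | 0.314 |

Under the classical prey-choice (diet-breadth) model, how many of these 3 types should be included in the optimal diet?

Rank by E/h (J/s): forb seeds 1.51, grass seeds 0.775, large seeds 0.344. Include each in turn until the next type's E/h falls below the running intake rate.
Rate on top 1: 1.211. grass seeds: 0.775 < 1.211 → exclude; stop.
Optimal diet: forb seeds — 1 of 3 types.

1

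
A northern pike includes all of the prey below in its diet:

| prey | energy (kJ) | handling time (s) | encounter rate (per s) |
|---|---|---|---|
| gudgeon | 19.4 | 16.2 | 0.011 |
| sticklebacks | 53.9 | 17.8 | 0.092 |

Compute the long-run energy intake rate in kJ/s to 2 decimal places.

R = Σλ_iE_i / (1 + Σλ_ih_i)
Numerator: 0.011×19.4 + 0.092×53.9 = 5.172
Denominator: 1 + 0.011×16.2 + 0.092×17.8 = 2.816
R = 5.172/2.816 = 1.837 kJ/s

1.84 kJ/s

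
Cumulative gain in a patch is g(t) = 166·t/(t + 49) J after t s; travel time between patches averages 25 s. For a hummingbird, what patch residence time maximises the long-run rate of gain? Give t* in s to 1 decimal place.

Optimal t* satisfies g'(t*) = g(t*)/(T + t*).
g'(t) = 166·49/(t + 49)². Setting 166·49/(t+49)² = 166t/[(t+49)(25+t)] gives 49(25+t) = t(t+49), so t² = 49×25 = 1225.
t* = √1225 = 35 s.

35.0 s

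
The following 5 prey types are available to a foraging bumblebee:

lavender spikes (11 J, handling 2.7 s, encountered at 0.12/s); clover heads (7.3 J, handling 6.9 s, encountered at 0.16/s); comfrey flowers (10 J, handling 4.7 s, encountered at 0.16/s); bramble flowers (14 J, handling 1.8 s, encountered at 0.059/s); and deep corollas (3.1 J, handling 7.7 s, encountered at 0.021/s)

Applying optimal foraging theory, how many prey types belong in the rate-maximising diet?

Profitabilities (E/h, J/s): bramble flowers 7.78, lavender spikes 4.07, comfrey flowers 2.13, clover heads 1.06, deep corollas 0.403. Add prey in this order while the next type's profitability exceeds the intake rate on those already taken.
Rate on top 1: 0.7467. lavender spikes: 4.07 > 0.7467 → include.
Rate on top 2: 1.5. comfrey flowers: 2.13 > 1.5 → include.
Rate on top 3: 1.717. clover heads: 1.06 < 1.717 → exclude; stop.
Optimal diet: bramble flowers, lavender spikes, comfrey flowers — 3 of 5 types.

3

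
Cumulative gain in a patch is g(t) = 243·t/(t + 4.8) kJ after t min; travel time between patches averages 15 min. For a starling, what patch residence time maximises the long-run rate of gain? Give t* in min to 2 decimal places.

8.49 min

Optimal t* satisfies g'(t*) = g(t*)/(T + t*).
g'(t) = 243·4.8/(t + 4.8)². Setting 243·4.8/(t+4.8)² = 243t/[(t+4.8)(15+t)] gives 4.8(15+t) = t(t+4.8), so t² = 4.8×15 = 72.
t* = √72 = 8.485 min.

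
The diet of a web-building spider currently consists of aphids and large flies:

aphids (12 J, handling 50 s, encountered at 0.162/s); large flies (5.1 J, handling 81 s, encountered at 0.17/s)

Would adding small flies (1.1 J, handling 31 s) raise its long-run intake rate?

On aphids and large flies alone, R = ΣλE/(1+Σλh) = 2.811/22.87 = 0.1229 J/s.
Profitability of small flies: 1.1/31 = 0.03548 J/s.
0.03548 < 0.1229, so adding small flies would lower the average — exclude it.

No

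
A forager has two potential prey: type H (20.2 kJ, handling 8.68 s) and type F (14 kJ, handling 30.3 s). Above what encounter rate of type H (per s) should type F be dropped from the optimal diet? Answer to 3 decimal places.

0.029 per s

The zero-one rule: include type F iff E₂/h₂ > λE₁/(1+λh₁). Equality gives the switch point.
λE₁h₂ = E₂ + λE₂h₁ ⇒ λ = E₂/(E₁h₂ − E₂h₁) = 14/(612.1 − 121.5) = 0.02854 per s.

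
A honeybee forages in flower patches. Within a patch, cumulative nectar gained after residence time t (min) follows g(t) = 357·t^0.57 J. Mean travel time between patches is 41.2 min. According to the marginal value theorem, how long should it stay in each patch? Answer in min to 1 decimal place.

Maximise g(t)/(T+t): set derivative to zero → g'(t)(T+t) = g(t).
g'(t) = 0.57·357·t^-0.43. Setting 0.57·357·t^-0.43 = 357·t^0.57/(41.2+t) gives 0.57(41.2+t) = t, so 0.43·t = 0.57×41.2.
t* = 0.57×41.2/0.43 = 54.61 min.

54.6 min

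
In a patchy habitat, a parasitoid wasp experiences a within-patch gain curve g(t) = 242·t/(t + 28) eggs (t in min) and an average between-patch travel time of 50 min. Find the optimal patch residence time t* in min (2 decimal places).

Optimal t* satisfies g'(t*) = g(t*)/(T + t*).
g'(t) = 242·28/(t + 28)². Setting 242·28/(t+28)² = 242t/[(t+28)(50+t)] gives 28(50+t) = t(t+28), so t² = 28×50 = 1400.
t* = √1400 = 37.42 min.

37.42 min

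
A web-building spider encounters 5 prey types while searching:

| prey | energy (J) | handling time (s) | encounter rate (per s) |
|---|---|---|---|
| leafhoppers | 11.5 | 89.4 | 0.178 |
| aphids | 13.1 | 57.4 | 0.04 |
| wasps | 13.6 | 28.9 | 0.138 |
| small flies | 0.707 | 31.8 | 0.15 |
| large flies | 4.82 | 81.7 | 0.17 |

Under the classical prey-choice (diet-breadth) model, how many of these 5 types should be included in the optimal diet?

1

Rank by E/h (J/s): wasps 0.471, aphids 0.228, leafhoppers 0.129, large flies 0.059, small flies 0.0222. Include each in turn until the next type's E/h falls below the running intake rate.
Rate on top 1: 0.3762. aphids: 0.228 < 0.3762 → exclude; stop.
Optimal diet: wasps — 1 of 5 types.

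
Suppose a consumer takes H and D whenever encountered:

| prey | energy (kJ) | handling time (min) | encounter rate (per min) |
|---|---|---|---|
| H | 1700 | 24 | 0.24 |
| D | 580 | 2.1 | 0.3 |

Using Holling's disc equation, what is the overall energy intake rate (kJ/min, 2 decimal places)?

R = Σλ_iE_i / (1 + Σλ_ih_i)
Numerator: 0.24×1700 + 0.3×580 = 582
Denominator: 1 + 0.24×24 + 0.3×2.1 = 7.39
R = 582/7.39 = 78.76 kJ/min

78.76 kJ/min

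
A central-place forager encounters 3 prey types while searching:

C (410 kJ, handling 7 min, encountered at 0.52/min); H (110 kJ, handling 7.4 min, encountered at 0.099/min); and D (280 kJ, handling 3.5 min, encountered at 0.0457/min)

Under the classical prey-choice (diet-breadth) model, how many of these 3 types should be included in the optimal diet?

2

Profitabilities (E/h, kJ/min): D 80, C 58.6, H 14.9. Add prey in this order while the next type's profitability exceeds the intake rate on those already taken.
Rate on top 1: 11.03. C: 58.6 > 11.03 → include.
Rate on top 2: 47.08. H: 14.9 < 47.08 → exclude; stop.
Optimal diet: D, C — 2 of 3 types.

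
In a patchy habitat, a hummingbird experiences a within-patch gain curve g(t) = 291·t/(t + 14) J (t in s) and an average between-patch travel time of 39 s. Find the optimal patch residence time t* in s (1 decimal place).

Maximise g(t)/(T+t): set derivative to zero → g'(t)(T+t) = g(t).
g'(t) = 291·14/(t + 14)². Setting 291·14/(t+14)² = 291t/[(t+14)(39+t)] gives 14(39+t) = t(t+14), so t² = 14×39 = 546.
t* = √546 = 23.37 s.

23.4 s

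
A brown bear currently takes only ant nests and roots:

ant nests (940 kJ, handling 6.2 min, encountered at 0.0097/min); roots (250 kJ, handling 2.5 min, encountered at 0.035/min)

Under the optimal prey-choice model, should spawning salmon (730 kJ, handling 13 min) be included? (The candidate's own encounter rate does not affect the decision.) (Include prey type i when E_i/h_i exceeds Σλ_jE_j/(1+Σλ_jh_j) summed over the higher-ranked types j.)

Intake rate on the current diet: R = (0.0097×940 + 0.035×250) / (1 + 0.0097×6.2 + 0.035×2.5) = 17.87/1.148 = 15.57 kJ/min.
Profitability of spawning salmon: 730/13 = 56.15 kJ/min.
56.15 > 15.57, so adding spawning salmon raises the average — include it.

Yes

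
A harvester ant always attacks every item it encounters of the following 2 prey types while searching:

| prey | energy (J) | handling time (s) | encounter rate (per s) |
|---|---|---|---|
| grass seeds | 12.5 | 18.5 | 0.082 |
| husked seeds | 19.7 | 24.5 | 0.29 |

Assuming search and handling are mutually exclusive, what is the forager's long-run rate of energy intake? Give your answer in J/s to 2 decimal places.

R = Σλ_iE_i / (1 + Σλ_ih_i)
Numerator: 0.082×12.5 + 0.29×19.7 = 6.738
Denominator: 1 + 0.082×18.5 + 0.29×24.5 = 9.622
R = 6.738/9.622 = 0.7003 J/s

0.70 J/s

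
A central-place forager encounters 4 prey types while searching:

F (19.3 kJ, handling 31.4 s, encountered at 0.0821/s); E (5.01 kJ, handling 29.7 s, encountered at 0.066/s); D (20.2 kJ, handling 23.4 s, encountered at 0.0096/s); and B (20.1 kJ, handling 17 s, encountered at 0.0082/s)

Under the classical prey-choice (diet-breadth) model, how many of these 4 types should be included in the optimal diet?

3

E/h in descending order: B 1.18, D 0.863, F 0.615, E 0.169 kJ/s. The optimal diet is the largest prefix of this list for which every included type satisfies E_i/h_i > R on the types above it.
Rate on top 1: 0.1447. D: 0.863 > 0.1447 → include.
Rate on top 2: 0.263. F: 0.615 > 0.263 → include.
Rate on top 3: 0.493. E: 0.169 < 0.493 → exclude; stop.
Optimal diet: B, D, F — 3 of 4 types.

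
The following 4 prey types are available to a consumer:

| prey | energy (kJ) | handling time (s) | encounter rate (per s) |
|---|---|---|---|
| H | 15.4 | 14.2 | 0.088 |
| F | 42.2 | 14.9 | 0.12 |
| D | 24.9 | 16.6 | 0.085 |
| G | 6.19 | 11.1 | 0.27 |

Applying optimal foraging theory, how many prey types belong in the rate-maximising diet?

1

Profitabilities (E/h, kJ/s): F 2.83, D 1.5, H 1.08, G 0.558. Add prey in this order while the next type's profitability exceeds the intake rate on those already taken.
Rate on top 1: 1.816. D: 1.5 < 1.816 → exclude; stop.
Optimal diet: F — 1 of 4 types.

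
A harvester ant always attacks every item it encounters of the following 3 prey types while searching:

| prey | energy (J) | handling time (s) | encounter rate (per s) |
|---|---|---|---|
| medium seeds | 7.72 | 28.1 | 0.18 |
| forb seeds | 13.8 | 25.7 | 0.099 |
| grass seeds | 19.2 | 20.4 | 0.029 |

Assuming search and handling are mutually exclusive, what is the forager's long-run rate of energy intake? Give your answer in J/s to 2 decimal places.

R = Σλ_iE_i / (1 + Σλ_ih_i)
Numerator: 0.18×7.72 + 0.099×13.8 + 0.029×19.2 = 3.313
Denominator: 1 + 0.18×28.1 + 0.099×25.7 + 0.029×20.4 = 9.194
R = 3.313/9.194 = 0.3603 J/s

0.36 J/s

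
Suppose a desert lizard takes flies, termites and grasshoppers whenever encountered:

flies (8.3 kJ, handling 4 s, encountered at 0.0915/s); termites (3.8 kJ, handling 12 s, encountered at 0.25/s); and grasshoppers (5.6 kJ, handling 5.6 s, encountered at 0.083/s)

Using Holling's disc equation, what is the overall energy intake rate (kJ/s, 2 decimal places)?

R = Σλ_iE_i / (1 + Σλ_ih_i)
Numerator: 0.0915×8.3 + 0.25×3.8 + 0.083×5.6 = 2.174
Denominator: 1 + 0.0915×4 + 0.25×12 + 0.083×5.6 = 4.831
R = 2.174/4.831 = 0.4501 kJ/s

0.45 kJ/s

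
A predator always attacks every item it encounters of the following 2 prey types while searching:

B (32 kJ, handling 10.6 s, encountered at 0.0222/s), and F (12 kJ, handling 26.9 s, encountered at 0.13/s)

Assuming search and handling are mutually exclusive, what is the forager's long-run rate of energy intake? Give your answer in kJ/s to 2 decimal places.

Energy encountered per unit search time: 0.0222×32 + 0.13×12 = 2.27 kJ/s.
Handling time per unit search time: 0.0222×10.6 + 0.13×26.9 = 3.732.
Rate = 2.27/(1 + 3.732) = 0.4798 kJ/s.

0.48 kJ/s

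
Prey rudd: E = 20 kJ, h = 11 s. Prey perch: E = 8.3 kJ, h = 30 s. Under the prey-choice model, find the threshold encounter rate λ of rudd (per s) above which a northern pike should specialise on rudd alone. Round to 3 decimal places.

0.016 per s

Drop perch once their profitability E₂/h₂ falls below the rate achievable on rudd alone: E₂/h₂ = λE₁/(1 + λh₁).
Solve for λ: λE₁h₂ = E₂(1 + λh₁) → λ(E₁h₂ − E₂h₁) = E₂ → λ = E₂/(E₁h₂ − E₂h₁).
λ = 8.3/(20×30 − 8.3×11) = 8.3/508.7 = 0.01632 per s.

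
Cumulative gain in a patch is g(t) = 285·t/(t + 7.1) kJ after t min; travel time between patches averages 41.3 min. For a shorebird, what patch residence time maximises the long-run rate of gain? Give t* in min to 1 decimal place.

17.1 min

Maximise g(t)/(T+t): set derivative to zero → g'(t)(T+t) = g(t).
g'(t) = 285·7.1/(t + 7.1)². Setting 285·7.1/(t+7.1)² = 285t/[(t+7.1)(41.3+t)] gives 7.1(41.3+t) = t(t+7.1), so t² = 7.1×41.3 = 293.2.
t* = √293.2 = 17.12 min.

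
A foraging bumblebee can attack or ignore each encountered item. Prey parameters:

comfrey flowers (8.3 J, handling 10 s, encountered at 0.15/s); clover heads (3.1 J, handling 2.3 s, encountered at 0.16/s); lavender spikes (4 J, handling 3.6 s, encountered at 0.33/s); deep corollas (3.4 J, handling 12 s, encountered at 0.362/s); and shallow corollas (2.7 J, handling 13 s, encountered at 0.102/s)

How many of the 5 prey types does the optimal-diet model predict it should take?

3

Profitabilities (E/h, J/s): clover heads 1.35, lavender spikes 1.11, comfrey flowers 0.83, deep corollas 0.283, shallow corollas 0.208. Add prey in this order while the next type's profitability exceeds the intake rate on those already taken.
Rate on top 1: 0.3626. lavender spikes: 1.11 > 0.3626 → include.
Rate on top 2: 0.7105. comfrey flowers: 0.83 > 0.7105 → include.
Rate on top 3: 0.7547. deep corollas: 0.283 < 0.7547 → exclude; stop.
Optimal diet: clover heads, lavender spikes, comfrey flowers — 3 of 5 types.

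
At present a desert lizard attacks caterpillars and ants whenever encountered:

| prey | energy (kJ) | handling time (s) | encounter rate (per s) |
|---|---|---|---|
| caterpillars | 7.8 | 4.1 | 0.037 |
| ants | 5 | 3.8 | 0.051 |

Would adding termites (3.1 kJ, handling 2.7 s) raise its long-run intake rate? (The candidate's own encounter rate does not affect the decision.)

Yes

Intake rate on the current diet: R = (0.037×7.8 + 0.051×5) / (1 + 0.037×4.1 + 0.051×3.8) = 0.5436/1.345 = 0.404 kJ/s.
Profitability of termites: 3.1/2.7 = 1.148 kJ/s.
1.148 > 0.404, so adding termites raises the average — include it.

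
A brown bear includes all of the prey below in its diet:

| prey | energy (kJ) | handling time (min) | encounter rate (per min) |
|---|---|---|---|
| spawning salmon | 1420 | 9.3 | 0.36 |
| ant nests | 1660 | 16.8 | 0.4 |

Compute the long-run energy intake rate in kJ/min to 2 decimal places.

106.18 kJ/min

Energy encountered per unit search time: 0.36×1420 + 0.4×1660 = 1175 kJ/min.
Handling time per unit search time: 0.36×9.3 + 0.4×16.8 = 10.07.
Rate = 1175/(1 + 10.07) = 106.2 kJ/min.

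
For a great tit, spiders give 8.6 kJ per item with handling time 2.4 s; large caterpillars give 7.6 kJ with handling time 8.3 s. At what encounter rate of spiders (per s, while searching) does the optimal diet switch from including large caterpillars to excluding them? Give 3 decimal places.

At the threshold, the rate on spiders alone equals the profitability of large caterpillars: λ·8.6/(1 + λ·2.4) = 7.6/8.3 = 0.9157.
Rearranging, λ(8.6 − 0.9157×2.4) = 0.9157, so λ = 0.9157/6.402 = 0.143 per s.

0.143 per s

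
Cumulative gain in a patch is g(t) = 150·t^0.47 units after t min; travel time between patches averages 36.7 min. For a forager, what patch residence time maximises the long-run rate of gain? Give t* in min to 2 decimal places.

Maximise g(t)/(T+t): set derivative to zero → g'(t)(T+t) = g(t).
g'(t) = 0.47·150·t^-0.53. Setting 0.47·150·t^-0.53 = 150·t^0.47/(36.7+t) gives 0.47(36.7+t) = t, so 0.53·t = 0.47×36.7.
t* = 0.47×36.7/0.53 = 32.55 min.

32.55 min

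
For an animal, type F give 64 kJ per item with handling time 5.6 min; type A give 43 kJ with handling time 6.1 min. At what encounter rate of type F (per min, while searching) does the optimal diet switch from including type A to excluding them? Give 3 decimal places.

0.287 per min

Drop type A once their profitability E₂/h₂ falls below the rate achievable on type F alone: E₂/h₂ = λE₁/(1 + λh₁).
Solve for λ: λE₁h₂ = E₂(1 + λh₁) → λ(E₁h₂ − E₂h₁) = E₂ → λ = E₂/(E₁h₂ − E₂h₁).
λ = 43/(64×6.1 − 43×5.6) = 43/149.6 = 0.2874 per min.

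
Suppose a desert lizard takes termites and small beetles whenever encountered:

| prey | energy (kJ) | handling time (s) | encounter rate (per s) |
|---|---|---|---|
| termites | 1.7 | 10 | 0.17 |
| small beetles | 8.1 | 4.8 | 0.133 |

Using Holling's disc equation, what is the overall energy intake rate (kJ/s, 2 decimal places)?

Energy encountered per unit search time: 0.17×1.7 + 0.133×8.1 = 1.366 kJ/s.
Handling time per unit search time: 0.17×10 + 0.133×4.8 = 2.338.
Rate = 1.366/(1 + 2.338) = 0.4093 kJ/s.

0.41 kJ/s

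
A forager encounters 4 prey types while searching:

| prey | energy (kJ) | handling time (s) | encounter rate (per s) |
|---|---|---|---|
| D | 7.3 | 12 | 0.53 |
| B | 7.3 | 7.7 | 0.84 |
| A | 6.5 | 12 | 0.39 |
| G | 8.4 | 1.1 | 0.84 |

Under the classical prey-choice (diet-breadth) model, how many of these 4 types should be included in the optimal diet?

Rank by E/h (kJ/s): G 7.64, B 0.948, D 0.608, A 0.542. Include each in turn until the next type's E/h falls below the running intake rate.
Rate on top 1: 3.667. B: 0.948 < 3.667 → exclude; stop.
Optimal diet: G — 1 of 4 types.

1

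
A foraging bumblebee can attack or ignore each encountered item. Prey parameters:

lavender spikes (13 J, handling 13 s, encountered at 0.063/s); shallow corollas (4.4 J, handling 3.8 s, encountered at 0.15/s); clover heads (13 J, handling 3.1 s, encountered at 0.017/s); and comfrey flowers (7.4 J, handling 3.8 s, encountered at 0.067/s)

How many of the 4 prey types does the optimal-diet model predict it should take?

E/h in descending order: clover heads 4.19, comfrey flowers 1.95, shallow corollas 1.16, lavender spikes 1 J/s. The optimal diet is the largest prefix of this list for which every included type satisfies E_i/h_i > R on the types above it.
Rate on top 1: 0.2099. comfrey flowers: 1.95 > 0.2099 → include.
Rate on top 2: 0.5483. shallow corollas: 1.16 > 0.5483 → include.
Rate on top 3: 0.7334. lavender spikes: 1 > 0.7334 → include.
Optimal diet: clover heads, comfrey flowers, shallow corollas, lavender spikes — 4 of 4 types.

4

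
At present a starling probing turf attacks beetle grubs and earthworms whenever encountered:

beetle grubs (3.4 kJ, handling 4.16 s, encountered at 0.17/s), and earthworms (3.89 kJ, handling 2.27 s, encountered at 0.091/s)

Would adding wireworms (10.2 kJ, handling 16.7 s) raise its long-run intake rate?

Intake rate on the current diet: R = (0.17×3.4 + 0.091×3.89) / (1 + 0.17×4.16 + 0.091×2.27) = 0.932/1.914 = 0.487 kJ/s.
Profitability of wireworms: 10.2/16.7 = 0.6108 kJ/s.
0.6108 > 0.487, so adding wireworms raises the average — include it.

Yes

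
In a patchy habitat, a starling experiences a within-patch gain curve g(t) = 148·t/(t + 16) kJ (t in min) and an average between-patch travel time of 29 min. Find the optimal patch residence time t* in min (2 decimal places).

21.54 min

Optimal t* satisfies g'(t*) = g(t*)/(T + t*).
g'(t) = 148·16/(t + 16)². Setting 148·16/(t+16)² = 148t/[(t+16)(29+t)] gives 16(29+t) = t(t+16), so t² = 16×29 = 464.
t* = √464 = 21.54 min.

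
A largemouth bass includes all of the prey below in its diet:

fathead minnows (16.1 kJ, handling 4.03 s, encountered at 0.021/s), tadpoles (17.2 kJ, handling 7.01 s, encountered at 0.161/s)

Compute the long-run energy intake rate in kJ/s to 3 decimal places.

1.404 kJ/s

Energy encountered per unit search time: 0.021×16.1 + 0.161×17.2 = 3.107 kJ/s.
Handling time per unit search time: 0.021×4.03 + 0.161×7.01 = 1.213.
Rate = 3.107/(1 + 1.213) = 1.404 kJ/s.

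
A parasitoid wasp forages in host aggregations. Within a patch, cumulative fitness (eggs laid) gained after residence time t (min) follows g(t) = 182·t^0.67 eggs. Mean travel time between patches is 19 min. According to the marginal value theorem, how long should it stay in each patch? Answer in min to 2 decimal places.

38.58 min

Optimal t* satisfies g'(t*) = g(t*)/(T + t*).
g'(t) = 0.67·182·t^-0.33. Setting 0.67·182·t^-0.33 = 182·t^0.67/(19+t) gives 0.67(19+t) = t, so 0.33·t = 0.67×19.
t* = 0.67×19/0.33 = 38.58 min.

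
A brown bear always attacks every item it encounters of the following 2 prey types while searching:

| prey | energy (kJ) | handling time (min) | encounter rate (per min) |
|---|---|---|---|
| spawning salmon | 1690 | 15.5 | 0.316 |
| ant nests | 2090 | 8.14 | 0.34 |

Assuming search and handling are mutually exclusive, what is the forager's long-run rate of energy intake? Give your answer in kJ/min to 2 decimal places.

143.63 kJ/min

R = (0.316×1690 + 0.34×2090) / (1 + 0.316×15.5 + 0.34×8.14) = 1245/8.666 = 143.6 kJ/min.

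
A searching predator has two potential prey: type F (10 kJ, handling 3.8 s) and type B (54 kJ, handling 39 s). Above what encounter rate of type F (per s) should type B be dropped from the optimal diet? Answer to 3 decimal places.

0.292 per s

The zero-one rule: include type B iff E₂/h₂ > λE₁/(1+λh₁). Equality gives the switch point.
λE₁h₂ = E₂ + λE₂h₁ ⇒ λ = E₂/(E₁h₂ − E₂h₁) = 54/(390 − 205.2) = 0.2922 per s.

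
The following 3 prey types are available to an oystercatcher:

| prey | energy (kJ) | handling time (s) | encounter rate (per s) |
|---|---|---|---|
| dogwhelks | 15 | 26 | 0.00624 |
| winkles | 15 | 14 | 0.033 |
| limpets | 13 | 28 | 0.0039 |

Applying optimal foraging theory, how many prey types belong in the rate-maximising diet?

Profitabilities (E/h, kJ/s): winkles 1.07, dogwhelks 0.577, limpets 0.464. Add prey in this order while the next type's profitability exceeds the intake rate on those already taken.
Rate on top 1: 0.3386. dogwhelks: 0.577 > 0.3386 → include.
Rate on top 2: 0.3624. limpets: 0.464 > 0.3624 → include.
Optimal diet: winkles, dogwhelks, limpets — 3 of 3 types.

3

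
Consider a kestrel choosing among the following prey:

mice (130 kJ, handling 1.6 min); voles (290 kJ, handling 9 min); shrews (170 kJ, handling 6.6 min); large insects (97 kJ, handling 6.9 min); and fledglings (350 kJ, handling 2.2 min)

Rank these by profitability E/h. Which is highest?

fledglings

In descending order of E/h:
fledglings: 350/2.2 = 159 kJ/min
mice: 130/1.6 = 81.2 kJ/min
voles: 290/9 = 32.2 kJ/min
shrews: 170/6.6 = 25.8 kJ/min
large insects: 97/6.9 = 14.1 kJ/min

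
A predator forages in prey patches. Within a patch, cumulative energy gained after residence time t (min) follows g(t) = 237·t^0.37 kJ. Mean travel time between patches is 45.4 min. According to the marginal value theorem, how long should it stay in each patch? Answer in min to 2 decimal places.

26.66 min

By the marginal value theorem, leave when the instantaneous gain rate g'(t) equals the habitat-wide average g(t)/(T + t).
g'(t) = 0.37·237·t^-0.63. Setting 0.37·237·t^-0.63 = 237·t^0.37/(45.4+t) gives 0.37(45.4+t) = t, so 0.63·t = 0.37×45.4.
t* = 0.37×45.4/0.63 = 26.66 min.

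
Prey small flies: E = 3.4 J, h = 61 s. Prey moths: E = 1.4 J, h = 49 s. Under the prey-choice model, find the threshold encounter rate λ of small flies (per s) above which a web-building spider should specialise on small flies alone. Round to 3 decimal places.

0.017 per s

The zero-one rule: include moths iff E₂/h₂ > λE₁/(1+λh₁). Equality gives the switch point.
λE₁h₂ = E₂ + λE₂h₁ ⇒ λ = E₂/(E₁h₂ − E₂h₁) = 1.4/(166.6 − 85.4) = 0.01724 per s.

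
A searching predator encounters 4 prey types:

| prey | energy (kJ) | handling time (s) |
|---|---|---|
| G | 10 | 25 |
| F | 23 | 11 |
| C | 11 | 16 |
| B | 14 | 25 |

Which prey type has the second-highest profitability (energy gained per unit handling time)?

C

Profitability E/h (kJ/s): G = 10/25 = 0.4, F = 23/11 = 2.09, C = 11/16 = 0.688, B = 14/25 = 0.56.
Ranked: F > C > B > G.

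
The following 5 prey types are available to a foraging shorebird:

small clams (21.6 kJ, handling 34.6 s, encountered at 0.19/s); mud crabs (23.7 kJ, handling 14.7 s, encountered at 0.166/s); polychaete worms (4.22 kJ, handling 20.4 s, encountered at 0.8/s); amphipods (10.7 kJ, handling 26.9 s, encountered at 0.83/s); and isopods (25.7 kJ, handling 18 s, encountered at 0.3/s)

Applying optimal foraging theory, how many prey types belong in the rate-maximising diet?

Profitabilities (E/h, kJ/s): mud crabs 1.61, isopods 1.43, small clams 0.624, amphipods 0.398, polychaete worms 0.207. Add prey in this order while the next type's profitability exceeds the intake rate on those already taken.
Rate on top 1: 1.144. isopods: 1.43 > 1.144 → include.
Rate on top 2: 1.317. small clams: 0.624 < 1.317 → exclude; stop.
Optimal diet: mud crabs, isopods — 2 of 5 types.

2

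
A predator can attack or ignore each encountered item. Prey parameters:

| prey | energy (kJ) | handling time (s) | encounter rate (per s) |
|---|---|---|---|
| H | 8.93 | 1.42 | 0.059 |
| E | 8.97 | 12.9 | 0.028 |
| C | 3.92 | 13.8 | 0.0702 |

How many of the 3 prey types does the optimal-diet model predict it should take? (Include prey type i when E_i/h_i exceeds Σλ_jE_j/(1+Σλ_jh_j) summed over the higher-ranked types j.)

2

Rank by E/h (kJ/s): H 6.29, E 0.695, C 0.284. Include each in turn until the next type's E/h falls below the running intake rate.
Rate on top 1: 0.4861. E: 0.695 > 0.4861 → include.
Rate on top 2: 0.5384. C: 0.284 < 0.5384 → exclude; stop.
Optimal diet: H, E — 2 of 3 types.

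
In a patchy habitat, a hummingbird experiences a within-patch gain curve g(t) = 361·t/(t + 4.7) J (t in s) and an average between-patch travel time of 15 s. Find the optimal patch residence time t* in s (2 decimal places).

Optimal t* satisfies g'(t*) = g(t*)/(T + t*).
g'(t) = 361·4.7/(t + 4.7)². Setting 361·4.7/(t+4.7)² = 361t/[(t+4.7)(15+t)] gives 4.7(15+t) = t(t+4.7), so t² = 4.7×15 = 70.5.
t* = √70.5 = 8.396 s.

8.40 s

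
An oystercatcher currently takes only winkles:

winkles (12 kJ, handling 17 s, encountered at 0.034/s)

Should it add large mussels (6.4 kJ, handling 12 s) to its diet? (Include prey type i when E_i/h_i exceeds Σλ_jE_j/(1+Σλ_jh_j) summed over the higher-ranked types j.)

Yes

Intake rate on the current diet: R = (0.034×12) / (1 + 0.034×17) = 0.408/1.578 = 0.2586 kJ/s.
Profitability of large mussels: 6.4/12 = 0.5333 kJ/s.
Since 0.5333 > R, including large mussels increases the long-run rate.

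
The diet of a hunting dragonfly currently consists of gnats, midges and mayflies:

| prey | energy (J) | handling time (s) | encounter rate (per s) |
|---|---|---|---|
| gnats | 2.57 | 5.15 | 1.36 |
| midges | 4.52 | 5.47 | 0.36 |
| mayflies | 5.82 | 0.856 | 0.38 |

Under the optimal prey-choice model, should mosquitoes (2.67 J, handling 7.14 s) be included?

No

Current rate: (1.36×2.57 + 0.36×4.52 + 0.38×5.82)/(1 + 1.36×5.15 + 0.36×5.47 + 0.38×0.856) = 0.7121 J/s.
mosquitoes: E/h = 2.67/7.14 = 0.3739 J/s.
0.3739 < 0.7121, so adding mosquitoes would lower the average — exclude it.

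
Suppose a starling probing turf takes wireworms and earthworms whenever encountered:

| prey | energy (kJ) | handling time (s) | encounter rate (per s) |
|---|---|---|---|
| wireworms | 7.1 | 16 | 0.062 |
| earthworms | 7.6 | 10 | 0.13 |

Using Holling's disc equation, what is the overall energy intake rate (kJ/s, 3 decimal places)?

Energy encountered per unit search time: 0.062×7.1 + 0.13×7.6 = 1.428 kJ/s.
Handling time per unit search time: 0.062×16 + 0.13×10 = 2.292.
Rate = 1.428/(1 + 2.292) = 0.4338 kJ/s.

0.434 kJ/s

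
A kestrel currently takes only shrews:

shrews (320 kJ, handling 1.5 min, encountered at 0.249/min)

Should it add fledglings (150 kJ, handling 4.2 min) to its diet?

On shrews alone, R = ΣλE/(1+Σλh) = 79.68/1.373 = 58.01 kJ/min.
fledglings: E/h = 150/4.2 = 35.71 kJ/min.
Since 35.71 < R, time spent handling fledglings is better spent searching.

No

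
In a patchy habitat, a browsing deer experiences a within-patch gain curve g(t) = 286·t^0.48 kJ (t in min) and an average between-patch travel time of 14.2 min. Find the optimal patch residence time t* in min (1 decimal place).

13.1 min

By the marginal value theorem, leave when the instantaneous gain rate g'(t) equals the habitat-wide average g(t)/(T + t).
g'(t) = 0.48·286·t^-0.52. Setting 0.48·286·t^-0.52 = 286·t^0.48/(14.2+t) gives 0.48(14.2+t) = t, so 0.52·t = 0.48×14.2.
t* = 0.48×14.2/0.52 = 13.11 min.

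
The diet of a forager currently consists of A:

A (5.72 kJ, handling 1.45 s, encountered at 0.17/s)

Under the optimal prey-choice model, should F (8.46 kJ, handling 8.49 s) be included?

Yes

On A alone, R = ΣλE/(1+Σλh) = 0.9724/1.246 = 0.7801 kJ/s.
Profitability of F: 8.46/8.49 = 0.9965 kJ/s.
0.9965 > 0.7801, so adding F raises the average — include it.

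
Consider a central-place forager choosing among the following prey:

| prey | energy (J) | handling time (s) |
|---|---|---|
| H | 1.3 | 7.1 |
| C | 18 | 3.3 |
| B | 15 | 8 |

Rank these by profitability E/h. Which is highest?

In descending order of E/h:
C: 18/3.3 = 5.45 J/s
B: 15/8 = 1.88 J/s
H: 1.3/7.1 = 0.183 J/s

C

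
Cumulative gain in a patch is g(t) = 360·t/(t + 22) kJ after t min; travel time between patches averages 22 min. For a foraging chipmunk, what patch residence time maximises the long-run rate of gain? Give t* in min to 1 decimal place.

By the marginal value theorem, leave when the instantaneous gain rate g'(t) equals the habitat-wide average g(t)/(T + t).
g'(t) = 360·22/(t + 22)². Setting 360·22/(t+22)² = 360t/[(t+22)(22+t)] gives 22(22+t) = t(t+22), so t² = 22×22 = 484.
t* = √484 = 22 min.

22.0 min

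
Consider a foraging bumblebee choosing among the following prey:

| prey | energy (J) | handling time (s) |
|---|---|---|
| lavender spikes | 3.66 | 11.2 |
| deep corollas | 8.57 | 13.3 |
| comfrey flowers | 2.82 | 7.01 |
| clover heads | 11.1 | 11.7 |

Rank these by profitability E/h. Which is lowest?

lavender spikes

In descending order of E/h:
clover heads: 11.1/11.7 = 0.949 J/s
deep corollas: 8.57/13.3 = 0.644 J/s
comfrey flowers: 2.82/7.01 = 0.402 J/s
lavender spikes: 3.66/11.2 = 0.327 J/s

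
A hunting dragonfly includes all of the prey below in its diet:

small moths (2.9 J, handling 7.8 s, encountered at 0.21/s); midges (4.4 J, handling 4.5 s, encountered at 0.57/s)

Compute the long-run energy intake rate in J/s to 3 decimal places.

R = (0.21×2.9 + 0.57×4.4) / (1 + 0.21×7.8 + 0.57×4.5) = 3.117/5.203 = 0.5991 J/s.

0.599 J/s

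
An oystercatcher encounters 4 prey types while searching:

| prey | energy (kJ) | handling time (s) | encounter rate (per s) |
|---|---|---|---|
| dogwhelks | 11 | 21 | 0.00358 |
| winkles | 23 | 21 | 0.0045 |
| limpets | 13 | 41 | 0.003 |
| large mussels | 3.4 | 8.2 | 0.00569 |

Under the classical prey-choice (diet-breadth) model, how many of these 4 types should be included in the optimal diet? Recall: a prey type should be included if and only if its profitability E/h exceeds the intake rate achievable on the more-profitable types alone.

Profitabilities (E/h, kJ/s): winkles 1.1, dogwhelks 0.524, large mussels 0.415, limpets 0.317. Add prey in this order while the next type's profitability exceeds the intake rate on those already taken.
Rate on top 1: 0.09456. dogwhelks: 0.524 > 0.09456 → include.
Rate on top 2: 0.1222. large mussels: 0.415 > 0.1222 → include.
Rate on top 3: 0.1334. limpets: 0.317 > 0.1334 → include.
Optimal diet: winkles, dogwhelks, large mussels, limpets — 4 of 4 types.

4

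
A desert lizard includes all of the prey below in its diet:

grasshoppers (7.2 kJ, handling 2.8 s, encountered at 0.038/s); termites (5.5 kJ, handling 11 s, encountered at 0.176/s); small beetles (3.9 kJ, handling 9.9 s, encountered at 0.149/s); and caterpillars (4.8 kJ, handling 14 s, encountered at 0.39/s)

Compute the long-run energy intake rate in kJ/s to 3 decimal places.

0.370 kJ/s

Energy encountered per unit search time: 0.038×7.2 + 0.176×5.5 + 0.149×3.9 + 0.39×4.8 = 3.695 kJ/s.
Handling time per unit search time: 0.038×2.8 + 0.176×11 + 0.149×9.9 + 0.39×14 = 8.977.
Rate = 3.695/(1 + 8.977) = 0.3703 kJ/s.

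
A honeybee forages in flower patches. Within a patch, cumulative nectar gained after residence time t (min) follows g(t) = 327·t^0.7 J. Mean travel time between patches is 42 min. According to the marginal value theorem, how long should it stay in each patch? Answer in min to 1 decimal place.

98.0 min

Maximise g(t)/(T+t): set derivative to zero → g'(t)(T+t) = g(t).
g'(t) = 0.7·327·t^-0.3. Setting 0.7·327·t^-0.3 = 327·t^0.7/(42+t) gives 0.7(42+t) = t, so 0.30·t = 0.7×42.
t* = 0.7×42/0.30 = 98 min.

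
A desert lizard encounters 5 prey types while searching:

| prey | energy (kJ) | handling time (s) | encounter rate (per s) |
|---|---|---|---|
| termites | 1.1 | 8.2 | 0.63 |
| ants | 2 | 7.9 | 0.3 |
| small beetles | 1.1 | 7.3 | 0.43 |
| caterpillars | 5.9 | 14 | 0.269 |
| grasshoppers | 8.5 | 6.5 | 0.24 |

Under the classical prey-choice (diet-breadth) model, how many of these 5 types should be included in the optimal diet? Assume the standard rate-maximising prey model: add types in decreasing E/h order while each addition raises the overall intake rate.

1

Profitabilities (E/h, kJ/s): grasshoppers 1.31, caterpillars 0.421, ants 0.253, small beetles 0.151, termites 0.134. Add prey in this order while the next type's profitability exceeds the intake rate on those already taken.
Rate on top 1: 0.7969. caterpillars: 0.421 < 0.7969 → exclude; stop.
Optimal diet: grasshoppers — 1 of 5 types.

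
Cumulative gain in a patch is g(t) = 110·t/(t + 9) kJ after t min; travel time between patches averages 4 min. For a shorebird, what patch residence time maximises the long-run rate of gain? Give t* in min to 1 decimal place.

Optimal t* satisfies g'(t*) = g(t*)/(T + t*).
g'(t) = 110·9/(t + 9)². Setting 110·9/(t+9)² = 110t/[(t+9)(4+t)] gives 9(4+t) = t(t+9), so t² = 9×4 = 36.
t* = √36 = 6 min.

6.0 min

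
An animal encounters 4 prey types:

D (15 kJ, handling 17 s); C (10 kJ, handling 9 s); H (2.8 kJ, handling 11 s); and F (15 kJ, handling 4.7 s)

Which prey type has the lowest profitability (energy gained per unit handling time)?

Profitability E/h (kJ/s): D = 15/17 = 0.882, C = 10/9 = 1.11, H = 2.8/11 = 0.255, F = 15/4.7 = 3.19.
Ranked: F > C > D > H.

H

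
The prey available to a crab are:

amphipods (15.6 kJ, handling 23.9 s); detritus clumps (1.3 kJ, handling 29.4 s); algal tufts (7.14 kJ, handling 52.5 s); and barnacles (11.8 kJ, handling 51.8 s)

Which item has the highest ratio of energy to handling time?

amphipods

In descending order of E/h:
amphipods: 15.6/23.9 = 0.653 kJ/s
barnacles: 11.8/51.8 = 0.228 kJ/s
algal tufts: 7.14/52.5 = 0.136 kJ/s
detritus clumps: 1.3/29.4 = 0.0442 kJ/s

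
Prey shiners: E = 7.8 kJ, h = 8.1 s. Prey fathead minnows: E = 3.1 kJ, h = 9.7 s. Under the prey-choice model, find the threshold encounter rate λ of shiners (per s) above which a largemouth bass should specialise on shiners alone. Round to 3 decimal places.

0.061 per s

At the threshold, the rate on shiners alone equals the profitability of fathead minnows: λ·7.8/(1 + λ·8.1) = 3.1/9.7 = 0.3196.
Rearranging, λ(7.8 − 0.3196×8.1) = 0.3196, so λ = 0.3196/5.211 = 0.06133 per s.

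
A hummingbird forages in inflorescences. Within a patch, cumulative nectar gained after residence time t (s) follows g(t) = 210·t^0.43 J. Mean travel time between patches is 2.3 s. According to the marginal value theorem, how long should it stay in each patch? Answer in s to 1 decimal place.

Maximise g(t)/(T+t): set derivative to zero → g'(t)(T+t) = g(t).
g'(t) = 0.43·210·t^-0.57. Setting 0.43·210·t^-0.57 = 210·t^0.43/(2.3+t) gives 0.43(2.3+t) = t, so 0.57·t = 0.43×2.3.
t* = 0.43×2.3/0.57 = 1.735 s.

1.7 s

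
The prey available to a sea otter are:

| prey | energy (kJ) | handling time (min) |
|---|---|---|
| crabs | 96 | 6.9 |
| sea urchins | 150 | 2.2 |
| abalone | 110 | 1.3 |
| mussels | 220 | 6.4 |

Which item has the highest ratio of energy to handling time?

abalone

In descending order of E/h:
abalone: 110/1.3 = 84.6 kJ/min
sea urchins: 150/2.2 = 68.2 kJ/min
mussels: 220/6.4 = 34.4 kJ/min
crabs: 96/6.9 = 13.9 kJ/min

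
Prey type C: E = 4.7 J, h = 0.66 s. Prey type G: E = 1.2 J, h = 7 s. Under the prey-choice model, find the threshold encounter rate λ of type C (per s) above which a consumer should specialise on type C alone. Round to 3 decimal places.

0.037 per s

The zero-one rule: include type G iff E₂/h₂ > λE₁/(1+λh₁). Equality gives the switch point.
λE₁h₂ = E₂ + λE₂h₁ ⇒ λ = E₂/(E₁h₂ − E₂h₁) = 1.2/(32.9 − 0.792) = 0.03737 per s.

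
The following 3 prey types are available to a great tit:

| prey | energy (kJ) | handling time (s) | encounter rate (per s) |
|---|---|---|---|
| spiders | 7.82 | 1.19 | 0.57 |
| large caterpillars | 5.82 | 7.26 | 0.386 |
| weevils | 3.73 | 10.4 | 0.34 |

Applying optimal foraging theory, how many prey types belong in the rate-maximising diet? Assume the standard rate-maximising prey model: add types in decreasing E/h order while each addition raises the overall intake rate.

E/h in descending order: spiders 6.57, large caterpillars 0.802, weevils 0.359 kJ/s. The optimal diet is the largest prefix of this list for which every included type satisfies E_i/h_i > R on the types above it.
Rate on top 1: 2.656. large caterpillars: 0.802 < 2.656 → exclude; stop.
Optimal diet: spiders — 1 of 3 types.

1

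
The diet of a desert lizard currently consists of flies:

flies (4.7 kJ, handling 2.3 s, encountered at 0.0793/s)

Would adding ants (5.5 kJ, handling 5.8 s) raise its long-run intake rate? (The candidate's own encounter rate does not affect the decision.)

Current rate: (0.0793×4.7)/(1 + 0.0793×2.3) = 0.3152 kJ/s.
ants: E/h = 5.5/5.8 = 0.9483 kJ/s.
0.9483 > 0.3152, so adding ants raises the average — include it.

Yes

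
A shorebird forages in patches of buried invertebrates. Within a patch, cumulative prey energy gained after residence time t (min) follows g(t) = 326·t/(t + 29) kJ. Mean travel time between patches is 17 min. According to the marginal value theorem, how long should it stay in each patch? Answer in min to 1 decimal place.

22.2 min

By the marginal value theorem, leave when the instantaneous gain rate g'(t) equals the habitat-wide average g(t)/(T + t).
g'(t) = 326·29/(t + 29)². Setting 326·29/(t+29)² = 326t/[(t+29)(17+t)] gives 29(17+t) = t(t+29), so t² = 29×17 = 493.
t* = √493 = 22.2 min.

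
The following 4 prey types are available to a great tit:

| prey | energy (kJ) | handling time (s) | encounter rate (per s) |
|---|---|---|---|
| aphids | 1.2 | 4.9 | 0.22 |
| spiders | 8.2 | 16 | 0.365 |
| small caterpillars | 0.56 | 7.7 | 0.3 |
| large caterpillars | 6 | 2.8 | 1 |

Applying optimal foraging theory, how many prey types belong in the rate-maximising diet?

Rank by E/h (kJ/s): large caterpillars 2.14, spiders 0.512, aphids 0.245, small caterpillars 0.0727. Include each in turn until the next type's E/h falls below the running intake rate.
Rate on top 1: 1.579. spiders: 0.512 < 1.579 → exclude; stop.
Optimal diet: large caterpillars — 1 of 4 types.

1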